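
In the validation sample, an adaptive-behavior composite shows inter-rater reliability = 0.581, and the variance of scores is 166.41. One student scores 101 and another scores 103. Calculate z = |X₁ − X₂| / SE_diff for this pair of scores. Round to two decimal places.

SD = √166.41 ≃ 12.90000
The standard error of measurement is 12.90000×√(1 − 0.58100) ≃ 12.90000×0.64730 ≃ 8.35020.
SE_diff = SEM × √2 ≃ 8.35020 × 1.41421 ≃ 11.80896
z = 2 / 11.80896 ≃ 0.16936

0.17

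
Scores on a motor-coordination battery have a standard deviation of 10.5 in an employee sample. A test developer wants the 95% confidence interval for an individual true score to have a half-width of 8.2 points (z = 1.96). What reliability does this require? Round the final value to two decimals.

0.84

SEM needed = half-width / z = 8.2/1.96 ≈ 4.184
r = 1 − (4.184/10.5)² ≈ 1 − 0.159 ≈ 0.841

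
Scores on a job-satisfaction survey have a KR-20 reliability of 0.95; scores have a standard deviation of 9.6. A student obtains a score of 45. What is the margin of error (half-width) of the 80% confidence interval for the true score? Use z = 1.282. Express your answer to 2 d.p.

2.75

SEM = 9.600 × √(1 − 0.950) = 9.600 × √0.050 ≈ 9.600 × 0.224 ≈ 2.147
Half-width = 1.282×2.147 ≈ 2.752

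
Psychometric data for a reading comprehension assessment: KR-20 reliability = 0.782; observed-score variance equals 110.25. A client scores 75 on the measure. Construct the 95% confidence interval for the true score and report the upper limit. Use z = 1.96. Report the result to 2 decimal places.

84.61

SD = √110.25 = 10.5000
The standard error of measurement is 10.5000×√(1 − 0.7820) ≈ 10.5000×0.4669 ≈ 4.9025.
1.96 × SEM ≈ 9.6089
Upper limit = 75 + 9.6089 ≈ 84.6089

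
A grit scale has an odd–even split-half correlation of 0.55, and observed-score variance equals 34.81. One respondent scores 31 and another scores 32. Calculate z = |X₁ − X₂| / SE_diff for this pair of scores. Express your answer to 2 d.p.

0.22

SD = √34.81 = 5.90000
Spearman-Brown: r = 2(0.55) / (1 + 0.55) = 1.10000 / 1.55000 ≈ 0.70968
SEM = 5.90000 · √(1 − 0.70968) = 5.90000 · √0.29032 ≈ 5.90000 · 0.53882 ≈ 3.17901
Standard error of the difference = 3.17901·√2 ≈ 4.49580
z = 1 / 4.49580 ≈ 0.22243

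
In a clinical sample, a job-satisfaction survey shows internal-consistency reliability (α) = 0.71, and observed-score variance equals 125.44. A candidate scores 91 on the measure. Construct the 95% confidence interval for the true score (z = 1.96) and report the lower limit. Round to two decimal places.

79.18

SD = √125.44 ≈ 11.200
SEM = 11.200·√(1 − 0.710) ≈ 6.031
1.96 · SEM ≈ 11.822
Lower bound: 91 − 11.822 = 79.178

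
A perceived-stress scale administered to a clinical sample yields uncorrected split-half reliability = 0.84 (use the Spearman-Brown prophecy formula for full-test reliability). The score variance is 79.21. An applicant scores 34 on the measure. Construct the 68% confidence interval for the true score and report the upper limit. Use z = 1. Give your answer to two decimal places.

σ = 79.21^(1/2) = 8.90000
Full-length reliability (Spearman-Brown) = 2(0.84)/(1+0.84) ≃ 0.91304
SEM = 8.90000 · √(1 − 0.91304) = 8.90000 · √0.08696 ≃ 8.90000 · 0.29488 ≃ 2.62447
Half-width = 1·2.62447 ≃ 2.62447
Upper limit = 34 + 2.62447 ≃ 36.62447

36.62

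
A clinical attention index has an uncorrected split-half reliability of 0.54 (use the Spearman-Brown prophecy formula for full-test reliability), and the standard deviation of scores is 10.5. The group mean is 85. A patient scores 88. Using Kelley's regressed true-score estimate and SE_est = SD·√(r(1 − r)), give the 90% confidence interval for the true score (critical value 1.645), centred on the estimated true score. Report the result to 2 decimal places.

Spearman-Brown: r = 2(0.54) / (1 + 0.54) = 1.0800 / 1.5400 ≃ 0.7013
T̂ = 0.7013(88) + 0.2987(85) ≃ 87.1039
SE_est = 10.5000·√(0.7013·0.2987) ≃ 4.8057
90% CI: 87.1039 ± 7.9054 ≃ (79.1985, 95.0093)

[79.20, 95.01]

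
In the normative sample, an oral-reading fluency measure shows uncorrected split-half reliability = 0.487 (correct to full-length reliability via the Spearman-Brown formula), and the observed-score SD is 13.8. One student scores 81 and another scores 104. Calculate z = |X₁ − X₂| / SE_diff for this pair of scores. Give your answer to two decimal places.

Spearman-Brown: r = 2(0.487) / (1 + 0.487) = 0.97400 / 1.48700 ≈ 0.65501
SEM = 13.80000 × √(1 − 0.65501) = 13.80000 × √0.34499 ≈ 13.80000 × 0.58736 ≈ 8.10555
Standard error of the difference = 8.10555·√2 ≈ 11.46297
z = |81 − 104| / 11.46297 = 23 / 11.46297 ≈ 2.00646

2.01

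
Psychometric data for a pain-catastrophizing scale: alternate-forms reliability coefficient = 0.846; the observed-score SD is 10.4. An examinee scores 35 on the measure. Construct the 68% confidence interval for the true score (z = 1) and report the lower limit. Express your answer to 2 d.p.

SEM = 10.4000 × √(1 − 0.8460) = 10.4000 × √0.1540 ≈ 10.4000 × 0.3924 ≈ 4.0813
Margin = 1 × 4.0813 ≈ 4.0813
Lower bound: 35 − 4.0813 = 30.9187

30.92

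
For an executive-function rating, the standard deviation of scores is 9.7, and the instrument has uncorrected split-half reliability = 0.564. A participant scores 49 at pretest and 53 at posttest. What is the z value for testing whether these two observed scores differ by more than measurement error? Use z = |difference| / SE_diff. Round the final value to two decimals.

r_full = 2·0.564 / (1 + 0.564) ≈ 0.7212
SEM = 9.7000 × √(1 − 0.7212) = 9.7000 × √0.2788 ≈ 9.7000 × 0.5280 ≈ 5.1215
Standard error of the difference = 5.1215·√2 ≈ 7.2429
z = 4 / 7.2429 ≈ 0.5523

0.55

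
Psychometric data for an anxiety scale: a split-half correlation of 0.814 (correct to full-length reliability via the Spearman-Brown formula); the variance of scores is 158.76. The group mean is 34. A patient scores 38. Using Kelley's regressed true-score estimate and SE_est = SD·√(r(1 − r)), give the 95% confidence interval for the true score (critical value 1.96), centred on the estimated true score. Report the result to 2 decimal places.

SD = √158.76 ≈ 12.60000
Full-length reliability (Spearman-Brown) = 2(0.814)/(1+0.814) ≈ 0.89746
Estimated true score = 0.89746×38 + (1 − 0.89746)×34 ≈ 37.58986
SE_est = SD × √(r(1 − r)) = 12.60000 × √0.09202 ≈ 12.60000 × 0.30335 ≈ 3.82223
95% CI: 37.58986 ± 7.49157 ≈ (30.09828, 45.08143)

[30.10, 45.08]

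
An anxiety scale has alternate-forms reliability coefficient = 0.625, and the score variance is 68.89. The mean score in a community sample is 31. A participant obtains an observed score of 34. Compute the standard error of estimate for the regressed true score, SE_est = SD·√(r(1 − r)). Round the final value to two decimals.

4.02

SD = √68.89 ≈ 8.3000
SE_est = 8.3000·√[r(1 − r)] ≈ 4.0182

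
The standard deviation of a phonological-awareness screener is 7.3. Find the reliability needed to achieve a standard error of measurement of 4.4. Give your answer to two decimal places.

Required reliability = 1 − (SEM/SD)² = 1 − 0.3633 ≈ 0.6367

0.64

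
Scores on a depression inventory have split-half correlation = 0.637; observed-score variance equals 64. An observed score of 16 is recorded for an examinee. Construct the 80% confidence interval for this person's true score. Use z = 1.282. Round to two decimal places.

SD = √64 = 8.00000
Spearman-Brown: r = 2(0.637) / (1 + 0.637) = 1.27400 / 1.63700 ≃ 0.77825
SEM = 8.00000×√(1 − 0.77825) ≃ 3.76720
Margin = 1.282 × 3.76720 ≃ 4.82955
80% CI: 16 ± 4.82955 = [11.17045, 20.82955]

[11.17, 20.83]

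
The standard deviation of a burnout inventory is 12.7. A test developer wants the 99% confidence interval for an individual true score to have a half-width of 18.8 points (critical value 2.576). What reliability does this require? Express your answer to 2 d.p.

SEM needed = half-width / z = 18.8/2.576 ≈ 7.29814
r = 1 − (SEM / SD)² = 1 − (7.29814 / 12.7)² ≈ 1 − 0.33023 ≈ 0.66977

0.67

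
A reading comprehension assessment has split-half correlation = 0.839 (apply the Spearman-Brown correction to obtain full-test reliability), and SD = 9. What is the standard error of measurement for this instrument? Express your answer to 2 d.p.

2.66

Full-length reliability (Spearman-Brown) = 2(0.839)/(1+0.839) ≈ 0.912
SEM = 9.000 * √(1 − 0.912) = 9.000 * √0.088 ≈ 9.000 * 0.296 ≈ 2.663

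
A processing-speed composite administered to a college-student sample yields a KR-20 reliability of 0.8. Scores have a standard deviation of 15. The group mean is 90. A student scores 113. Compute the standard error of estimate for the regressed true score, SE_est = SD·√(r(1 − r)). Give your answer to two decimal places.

6.00

SE_est = SD × √(r(1 − r)) = 15.0000 × √0.1600 ≃ 15.0000 × 0.4000 ≃ 6.0000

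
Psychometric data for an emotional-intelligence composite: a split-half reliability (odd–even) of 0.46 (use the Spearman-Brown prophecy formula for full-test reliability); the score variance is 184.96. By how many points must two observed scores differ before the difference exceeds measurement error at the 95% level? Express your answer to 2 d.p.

SD = √184.96 = 13.6000
r_full = 2·0.46 / (1 + 0.46) ≈ 0.6301
The standard error of measurement is 13.6000·√(1 − 0.6301) ≈ 13.6000·0.6082 ≈ 8.2710.
SE_diff = SEM · √2 ≈ 8.2710 · 1.4142 ≈ 11.6970
Smallest detectable difference = 1.96·11.6970 ≈ 22.9261

22.93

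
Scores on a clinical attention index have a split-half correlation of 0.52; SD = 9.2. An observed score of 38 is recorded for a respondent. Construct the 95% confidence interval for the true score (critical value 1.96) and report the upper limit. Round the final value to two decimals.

Spearman-Brown: r = 2(0.52) / (1 + 0.52) = 1.040 / 1.520 ≈ 0.684
SEM = 9.200 × √(1 − 0.684) = 9.200 × √0.316 ≈ 9.200 × 0.562 ≈ 5.170
Margin = 1.96 × 5.170 ≈ 10.133
Upper limit = 38 + 10.133 ≈ 48.133

48.13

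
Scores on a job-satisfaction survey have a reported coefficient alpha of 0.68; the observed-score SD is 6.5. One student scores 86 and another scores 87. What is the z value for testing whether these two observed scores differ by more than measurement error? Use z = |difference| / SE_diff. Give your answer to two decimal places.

SEM = 6.50000 × √(1 − 0.68000) = 6.50000 × √0.32000 ≃ 6.50000 × 0.56569 ≃ 3.67696
SE_diff = √2 × SEM ≃ 5.20000
z = |86 − 87| / 5.20000 = 1 / 5.20000 ≃ 0.19231

0.19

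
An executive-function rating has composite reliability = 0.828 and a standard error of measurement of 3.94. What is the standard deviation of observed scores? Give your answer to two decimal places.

9.50

σ = SEM·(1 − r)^(−1/2) ≈ 3.94*2.4112 ≈ 9.5002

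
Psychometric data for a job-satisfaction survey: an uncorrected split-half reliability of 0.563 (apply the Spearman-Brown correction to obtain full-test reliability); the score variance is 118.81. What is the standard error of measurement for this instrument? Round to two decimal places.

SD = √118.81 = 10.900
Spearman-Brown: r = 2(0.563) / (1 + 0.563) = 1.126 / 1.563 ≈ 0.720
The standard error of measurement is 10.900*√(1 − 0.720) ≈ 10.900*0.529 ≈ 5.764.

5.76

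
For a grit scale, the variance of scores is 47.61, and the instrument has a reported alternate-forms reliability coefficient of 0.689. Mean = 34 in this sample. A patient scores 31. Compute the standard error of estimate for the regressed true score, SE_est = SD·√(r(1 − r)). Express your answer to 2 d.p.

3.19

σ = 47.61^(1/2) = 6.900
SE_est = SD × √(r(1 − r)) = 6.900 × √0.214 ≈ 6.900 × 0.463 ≈ 3.194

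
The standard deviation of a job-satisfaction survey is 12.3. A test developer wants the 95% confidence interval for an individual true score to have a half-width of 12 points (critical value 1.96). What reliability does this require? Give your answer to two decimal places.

Required SEM = 12 / 1.96 ≈ 6.1224
r = 1 − (SEM / SD)² = 1 − (6.1224 / 12.3)² ≈ 1 − 0.2478 ≈ 0.7522

0.75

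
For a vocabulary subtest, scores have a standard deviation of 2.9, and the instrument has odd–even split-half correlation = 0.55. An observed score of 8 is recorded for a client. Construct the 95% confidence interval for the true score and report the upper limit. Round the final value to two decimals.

11.06

Spearman-Brown: r = 2(0.55) / (1 + 0.55) = 1.100 / 1.550 ≈ 0.710
SEM = 2.900 · √(1 − 0.710) = 2.900 · √0.290 ≈ 2.900 · 0.539 ≈ 1.563
Half-width = 1.96·1.563 ≈ 3.063
Upper bound: 8 + 3.063 = 11.063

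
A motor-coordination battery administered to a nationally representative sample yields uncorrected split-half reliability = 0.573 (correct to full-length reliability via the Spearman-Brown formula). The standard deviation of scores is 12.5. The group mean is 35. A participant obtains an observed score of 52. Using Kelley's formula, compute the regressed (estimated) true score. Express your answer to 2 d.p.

47.39

Full-length reliability (Spearman-Brown) = 2(0.573)/(1+0.573) ≈ 0.729
Estimated true score = 0.729×52 + (1 − 0.729)×35 ≈ 47.385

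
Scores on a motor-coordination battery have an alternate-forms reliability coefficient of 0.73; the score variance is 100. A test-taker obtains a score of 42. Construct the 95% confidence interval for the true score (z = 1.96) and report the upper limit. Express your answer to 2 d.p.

SD = √100 = 10.000
SEM = 10.000 × √(1 − 0.730) = 10.000 × √0.270 ≈ 10.000 × 0.520 ≈ 5.196
Half-width = 1.96×5.196 ≈ 10.184
Upper bound: 42 + 10.184 = 52.184

52.18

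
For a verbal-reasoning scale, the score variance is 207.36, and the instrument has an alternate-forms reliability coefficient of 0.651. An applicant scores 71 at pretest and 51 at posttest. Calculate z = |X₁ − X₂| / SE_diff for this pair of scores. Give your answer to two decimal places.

1.66

σ = 207.36^(1/2) = 14.400
The standard error of measurement is 14.400·√(1 − 0.651) ≈ 14.400·0.591 ≈ 8.507.
SE_diff = SEM · √2 ≈ 8.507 · 1.414 ≈ 12.031
z = 20 / 12.031 ≈ 1.662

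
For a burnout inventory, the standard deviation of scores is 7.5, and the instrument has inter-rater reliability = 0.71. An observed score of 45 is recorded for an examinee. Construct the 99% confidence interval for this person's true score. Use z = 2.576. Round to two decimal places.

[34.60, 55.40]

SEM = 7.500*√(1 − 0.710) ≃ 4.039
2.576 * SEM ≃ 10.404
Interval: (34.596, 55.404)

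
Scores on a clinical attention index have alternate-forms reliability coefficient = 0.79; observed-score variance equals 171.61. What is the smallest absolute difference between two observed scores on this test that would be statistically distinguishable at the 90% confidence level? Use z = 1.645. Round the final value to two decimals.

σ = 171.61^(1/2) = 13.1000
SEM = 13.1000*√(1 − 0.7900) ≈ 6.0032
SE_diff = SEM * √2 ≈ 6.0032 * 1.4142 ≈ 8.4898
Minimum reliable difference = 1.645 * SE_diff ≈ 1.645 * 8.4898 ≈ 13.9657

13.97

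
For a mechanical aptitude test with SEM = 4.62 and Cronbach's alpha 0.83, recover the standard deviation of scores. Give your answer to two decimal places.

11.21

σ = SEM·(1 − r)^(−1/2) ≃ 4.62*2.42536 ≃ 11.20515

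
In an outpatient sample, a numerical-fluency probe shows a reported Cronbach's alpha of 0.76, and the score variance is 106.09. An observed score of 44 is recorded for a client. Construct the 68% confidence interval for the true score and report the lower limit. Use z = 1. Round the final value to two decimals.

SD = √106.09 ≈ 10.3000
SEM = 10.3000×√(1 − 0.7600) ≈ 5.0459
1 × SEM ≈ 5.0459
Lower bound: 44 − 5.0459 = 38.9541

38.95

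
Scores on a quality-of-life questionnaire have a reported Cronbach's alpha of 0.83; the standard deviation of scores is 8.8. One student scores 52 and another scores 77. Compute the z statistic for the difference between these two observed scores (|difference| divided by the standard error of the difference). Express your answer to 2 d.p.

SEM = 8.800 · √(1 − 0.830) = 8.800 · √0.170 ≃ 8.800 · 0.412 ≃ 3.628
SE_diff = SEM · √2 ≃ 3.628 · 1.414 ≃ 5.131
z = |52 − 77| / 5.131 = 25 / 5.131 ≃ 4.872

4.87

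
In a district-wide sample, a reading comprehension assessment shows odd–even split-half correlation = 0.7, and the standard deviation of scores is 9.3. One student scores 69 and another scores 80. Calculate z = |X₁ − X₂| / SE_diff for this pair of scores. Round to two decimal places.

1.99

Spearman-Brown: r = 2(0.7) / (1 + 0.7) = 1.400 / 1.700 ≈ 0.824
The standard error of measurement is 9.300*√(1 − 0.824) ≈ 9.300*0.420 ≈ 3.907.
Standard error of the difference = 3.907·√2 ≈ 5.525
z = 11 / 5.525 ≈ 1.991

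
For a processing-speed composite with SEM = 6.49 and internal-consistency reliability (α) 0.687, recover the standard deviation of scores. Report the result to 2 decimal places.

11.60

SD = SEM / √(1 − r) = 6.49 / √0.3130 ≈ 6.49 / 0.5595 ≈ 11.6004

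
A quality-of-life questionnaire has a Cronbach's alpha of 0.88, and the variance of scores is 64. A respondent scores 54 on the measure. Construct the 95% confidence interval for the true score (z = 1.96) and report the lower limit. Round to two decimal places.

SD = √64 = 8.000
SEM = 8.000 × √(1 − 0.880) = 8.000 × √0.120 ≈ 8.000 × 0.346 ≈ 2.771
1.96 × SEM ≈ 5.432
Lower bound: 54 − 5.432 = 48.568

48.57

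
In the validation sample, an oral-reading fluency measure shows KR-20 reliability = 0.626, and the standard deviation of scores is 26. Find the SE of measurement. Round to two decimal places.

SEM = 26.0000 * √(1 − 0.6260) = 26.0000 * √0.3740 ≈ 26.0000 * 0.6116 ≈ 15.9004

15.90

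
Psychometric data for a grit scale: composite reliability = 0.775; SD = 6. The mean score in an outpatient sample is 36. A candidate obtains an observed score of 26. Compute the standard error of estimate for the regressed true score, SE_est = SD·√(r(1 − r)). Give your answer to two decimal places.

2.51

SE_est = SD * √(r(1 − r)) = 6.000 * √0.174 ≃ 6.000 * 0.418 ≃ 2.505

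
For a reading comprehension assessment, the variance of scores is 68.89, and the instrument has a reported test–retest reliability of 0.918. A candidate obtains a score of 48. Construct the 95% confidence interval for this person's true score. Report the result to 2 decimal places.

σ = 68.89^(1/2) = 8.300
SEM = 8.300 · √(1 − 0.918) = 8.300 · √0.082 ≈ 8.300 · 0.286 ≈ 2.377
Margin = 1.96 · 2.377 ≈ 4.658
95% CI: 48 ± 4.658 = [43.342, 52.658]

[43.34, 52.66]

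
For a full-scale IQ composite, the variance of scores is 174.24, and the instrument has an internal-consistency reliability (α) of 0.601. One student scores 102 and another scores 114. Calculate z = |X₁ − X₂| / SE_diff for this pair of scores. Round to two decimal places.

σ = 174.24^(1/2) = 13.2000
SEM = 13.2000×√(1 − 0.6010) ≃ 8.3380
Standard error of the difference = 8.3380·√2 ≃ 11.7917
z = 12 / 11.7917 ≃ 1.0177

1.02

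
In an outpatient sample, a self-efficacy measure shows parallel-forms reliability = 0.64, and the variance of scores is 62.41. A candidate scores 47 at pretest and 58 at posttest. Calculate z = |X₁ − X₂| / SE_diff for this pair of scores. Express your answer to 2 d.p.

1.64

σ = 62.41^(1/2) = 7.9000
SEM = 7.9000 · √(1 − 0.6400) = 7.9000 · √0.3600 ≈ 7.9000 · 0.6000 ≈ 4.7400
SE_diff = SEM · √2 ≈ 4.7400 · 1.4142 ≈ 6.7034
z = 11 / 6.7034 ≈ 1.6410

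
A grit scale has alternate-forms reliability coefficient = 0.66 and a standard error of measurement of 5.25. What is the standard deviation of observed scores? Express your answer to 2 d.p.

σ = SEM·(1 − r)^(−1/2) ≈ 5.25·1.715 ≈ 9.004

9.00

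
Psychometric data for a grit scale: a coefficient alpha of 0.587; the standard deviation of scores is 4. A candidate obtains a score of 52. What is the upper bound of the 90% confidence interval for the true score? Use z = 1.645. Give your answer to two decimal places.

56.23

SEM = 4.0000 × √(1 − 0.5870) = 4.0000 × √0.4130 ≈ 4.0000 × 0.6427 ≈ 2.5706
Half-width = 1.645×2.5706 ≈ 4.2286
Upper limit = 52 + 4.2286 ≈ 56.2286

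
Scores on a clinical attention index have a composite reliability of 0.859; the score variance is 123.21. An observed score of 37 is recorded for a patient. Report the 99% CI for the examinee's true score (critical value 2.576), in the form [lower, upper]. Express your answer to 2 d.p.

[26.26, 47.74]

SD = √123.21 = 11.1000
SEM = 11.1000 * √(1 − 0.8590) = 11.1000 * √0.1410 ≈ 11.1000 * 0.3755 ≈ 4.1680
Half-width = 2.576*4.1680 ≈ 10.7369
CI = 37 ± 10.7369 → [26.2631, 47.7369]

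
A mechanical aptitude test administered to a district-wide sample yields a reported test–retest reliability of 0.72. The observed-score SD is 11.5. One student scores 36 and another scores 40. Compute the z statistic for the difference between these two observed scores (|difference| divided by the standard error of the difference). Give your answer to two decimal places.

SEM = 11.50000 × √(1 − 0.72000) = 11.50000 × √0.28000 ≈ 11.50000 × 0.52915 ≈ 6.08523
SE_diff = √2 × SEM ≈ 8.60581
z = |36 − 40| / 8.60581 = 4 / 8.60581 ≈ 0.46480

0.46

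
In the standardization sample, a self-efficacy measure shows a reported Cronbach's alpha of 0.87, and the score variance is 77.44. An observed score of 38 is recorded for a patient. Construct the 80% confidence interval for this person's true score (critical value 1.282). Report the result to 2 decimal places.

SD = √77.44 ≃ 8.8000
SEM = 8.8000 · √(1 − 0.8700) = 8.8000 · √0.1300 ≃ 8.8000 · 0.3606 ≃ 3.1729
1.282 · SEM ≃ 4.0676
CI = 38 ± 4.0676 → [33.9324, 42.0676]

[33.93, 42.07]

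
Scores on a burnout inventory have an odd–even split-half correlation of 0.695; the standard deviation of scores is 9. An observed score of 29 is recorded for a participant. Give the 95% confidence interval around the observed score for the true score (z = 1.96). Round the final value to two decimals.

Full-length reliability (Spearman-Brown) = 2(0.695)/(1+0.695) ≈ 0.8201
SEM = 9.0000*√(1 − 0.8201) ≈ 3.8178
1.96 * SEM ≈ 7.4828
CI = 29 ± 7.4828 → [21.5172, 36.4828]

[21.52, 36.48]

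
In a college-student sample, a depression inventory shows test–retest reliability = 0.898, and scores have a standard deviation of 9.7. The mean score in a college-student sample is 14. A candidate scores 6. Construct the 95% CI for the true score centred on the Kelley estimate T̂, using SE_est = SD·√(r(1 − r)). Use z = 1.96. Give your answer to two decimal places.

[1.06, 12.57]

T̂ = r·X + (1 − r)·M = 0.898×6 + 0.102×14 = 5.388 + 1.428 ≈ 6.816
SE_est = SD × √(r(1 − r)) = 9.700 × √0.092 ≈ 9.700 × 0.303 ≈ 2.936
95% CI: 6.816 ± 5.754 ≈ (1.062, 12.570)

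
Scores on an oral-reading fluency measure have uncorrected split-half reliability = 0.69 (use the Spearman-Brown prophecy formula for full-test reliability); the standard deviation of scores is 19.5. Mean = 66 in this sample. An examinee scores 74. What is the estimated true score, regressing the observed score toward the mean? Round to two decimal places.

72.53

r_full = 2·0.69 / (1 + 0.69) ≈ 0.81657
Estimated true score = 0.81657*74 + (1 − 0.81657)*66 ≈ 72.53254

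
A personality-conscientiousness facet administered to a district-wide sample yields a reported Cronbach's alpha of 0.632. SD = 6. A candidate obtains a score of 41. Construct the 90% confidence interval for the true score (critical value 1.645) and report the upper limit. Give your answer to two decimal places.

46.99

The standard error of measurement is 6.000·√(1 − 0.632) ≈ 6.000·0.607 ≈ 3.640.
Half-width = 1.645·3.640 ≈ 5.987
Upper limit = 41 + 5.987 ≈ 46.987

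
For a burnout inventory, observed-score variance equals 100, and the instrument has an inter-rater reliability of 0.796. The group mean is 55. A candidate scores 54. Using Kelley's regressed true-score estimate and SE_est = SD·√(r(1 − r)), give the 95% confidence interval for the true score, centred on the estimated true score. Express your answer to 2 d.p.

[46.31, 62.10]

σ = 100^(1/2) = 10.00000
Estimated true score = 0.79600×54 + (1 − 0.79600)×55 ≈ 54.20400
SE_est = SD × √(r(1 − r)) = 10.00000 × √0.16238 ≈ 10.00000 × 0.40297 ≈ 4.02969
CI = 54.20400 ± 1.96 × 4.02969 → [46.30581, 62.10219]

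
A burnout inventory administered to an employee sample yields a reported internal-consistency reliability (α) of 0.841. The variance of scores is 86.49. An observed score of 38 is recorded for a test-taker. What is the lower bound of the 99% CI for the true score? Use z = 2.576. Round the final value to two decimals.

σ = 86.49^(1/2) = 9.300
SEM = 9.300*√(1 − 0.841) ≈ 3.708
2.576 * SEM ≈ 9.553
Lower bound: 38 − 9.553 = 28.447

28.45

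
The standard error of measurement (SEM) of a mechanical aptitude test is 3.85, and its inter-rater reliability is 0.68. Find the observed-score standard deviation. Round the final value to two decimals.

6.81

σ = SEM·(1 − r)^(−1/2) ≈ 3.85×1.768 ≈ 6.806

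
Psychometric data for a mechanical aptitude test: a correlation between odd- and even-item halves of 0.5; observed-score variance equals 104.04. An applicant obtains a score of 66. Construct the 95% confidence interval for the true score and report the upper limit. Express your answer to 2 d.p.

77.54

σ = 104.04^(1/2) = 10.2000
r_full = 2·0.5 / (1 + 0.5) ≃ 0.6667
SEM = 10.2000 · √(1 − 0.6667) = 10.2000 · √0.3333 ≃ 10.2000 · 0.5774 ≃ 5.8890
Margin = 1.96 · 5.8890 ≃ 11.5424
Upper limit = 66 + 11.5424 ≃ 77.5424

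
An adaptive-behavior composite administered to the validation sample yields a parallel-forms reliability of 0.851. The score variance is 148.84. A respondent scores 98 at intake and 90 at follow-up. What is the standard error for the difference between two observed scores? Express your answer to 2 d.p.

6.66

σ = 148.84^(1/2) = 12.200
SEM = 12.200 · √(1 − 0.851) = 12.200 · √0.149 ≈ 12.200 · 0.386 ≈ 4.709
SE_diff = SEM · √2 ≈ 4.709 · 1.414 ≈ 6.660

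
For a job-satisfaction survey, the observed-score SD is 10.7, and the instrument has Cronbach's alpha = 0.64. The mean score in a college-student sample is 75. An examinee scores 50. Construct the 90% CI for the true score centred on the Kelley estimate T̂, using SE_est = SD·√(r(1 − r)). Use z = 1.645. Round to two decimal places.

T̂ = 0.6400(50) + 0.3600(75) ≈ 59.0000
SE_est = SD · √(r(1 − r)) = 10.7000 · √0.2304 ≈ 10.7000 · 0.4800 ≈ 5.1360
90% CI: 59.0000 ± 8.4487 ≈ (50.5513, 67.4487)

[50.55, 67.45]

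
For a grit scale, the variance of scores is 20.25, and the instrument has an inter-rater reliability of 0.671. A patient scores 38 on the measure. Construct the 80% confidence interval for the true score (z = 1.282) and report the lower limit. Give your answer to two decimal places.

σ = 20.25^(1/2) = 4.5000
SEM = 4.5000·√(1 − 0.6710) ≈ 2.5811
1.282 · SEM ≈ 3.3090
Lower limit = 38 − 3.3090 ≈ 34.6910

34.69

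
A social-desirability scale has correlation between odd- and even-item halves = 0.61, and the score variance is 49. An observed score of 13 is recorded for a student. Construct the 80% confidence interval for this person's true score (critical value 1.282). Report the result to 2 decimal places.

[8.58, 17.42]

SD = √49 ≈ 7.0000
r_full = 2·0.61 / (1 + 0.61) ≈ 0.7578
SEM = 7.0000 * √(1 − 0.7578) = 7.0000 * √0.2422 ≈ 7.0000 * 0.4922 ≈ 3.4452
1.282 * SEM ≈ 4.4168
Interval: (8.5832, 17.4168)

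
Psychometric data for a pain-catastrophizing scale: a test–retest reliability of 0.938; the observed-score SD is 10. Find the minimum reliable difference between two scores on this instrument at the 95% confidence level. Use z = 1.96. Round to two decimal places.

6.90

SEM = 10.000 × √(1 − 0.938) = 10.000 × √0.062 ≈ 10.000 × 0.249 ≈ 2.490
SE_diff = SEM × √2 ≈ 2.490 × 1.414 ≈ 3.521
Minimum reliable difference = 1.96 × SE_diff ≈ 1.96 × 3.521 ≈ 6.902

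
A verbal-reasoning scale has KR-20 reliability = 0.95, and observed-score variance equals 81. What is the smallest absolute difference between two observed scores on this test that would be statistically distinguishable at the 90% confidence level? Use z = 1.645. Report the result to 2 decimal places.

SD = √81 = 9.000
SEM = 9.000 * √(1 − 0.950) = 9.000 * √0.050 ≃ 9.000 * 0.224 ≃ 2.012
Standard error of the difference = 2.012·√2 ≃ 2.846
Smallest detectable difference = 1.645*2.846 ≃ 4.682

4.68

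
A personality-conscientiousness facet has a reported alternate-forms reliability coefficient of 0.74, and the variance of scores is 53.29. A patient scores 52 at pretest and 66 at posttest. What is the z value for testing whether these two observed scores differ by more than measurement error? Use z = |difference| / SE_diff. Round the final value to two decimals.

SD = √53.29 = 7.3000
SEM = 7.3000 × √(1 − 0.7400) = 7.3000 × √0.2600 ≃ 7.3000 × 0.5099 ≃ 3.7223
SE_diff = SEM × √2 ≃ 3.7223 × 1.4142 ≃ 5.2641
z = 14 / 5.2641 ≃ 2.6595

2.66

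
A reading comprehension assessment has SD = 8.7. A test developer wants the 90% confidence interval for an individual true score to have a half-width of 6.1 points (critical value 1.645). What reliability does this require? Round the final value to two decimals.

SEM needed = half-width / z = 6.1/1.645 ≈ 3.7082
r = 1 − (3.7082/8.7)² ≈ 1 − 0.1817 ≈ 0.8183

0.82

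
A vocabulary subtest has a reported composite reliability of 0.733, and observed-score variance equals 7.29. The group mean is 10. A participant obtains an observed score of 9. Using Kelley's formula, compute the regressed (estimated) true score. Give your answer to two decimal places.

9.27

T̂ = r·X + (1 − r)·M = 0.73300*9 + 0.26700*10 = 6.59700 + 2.67000 ≃ 9.26700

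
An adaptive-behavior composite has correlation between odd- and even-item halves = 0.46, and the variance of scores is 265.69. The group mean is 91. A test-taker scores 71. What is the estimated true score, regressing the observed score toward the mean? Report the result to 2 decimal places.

r_full = 2·0.46 / (1 + 0.46) ≈ 0.63014
T̂ = 0.63014(71) + 0.36986(91) ≈ 78.39726

78.40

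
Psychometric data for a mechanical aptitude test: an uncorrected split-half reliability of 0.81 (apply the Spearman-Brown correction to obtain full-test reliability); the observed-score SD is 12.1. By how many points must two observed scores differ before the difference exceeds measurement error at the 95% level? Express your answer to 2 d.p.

r_full = 2·0.81 / (1 + 0.81) ≃ 0.89503
SEM = 12.10000 * √(1 − 0.89503) = 12.10000 * √0.10497 ≃ 12.10000 * 0.32399 ≃ 3.92033
SE_diff = √2 * SEM ≃ 5.54419
Smallest detectable difference = 1.96*5.54419 ≃ 10.86661

10.87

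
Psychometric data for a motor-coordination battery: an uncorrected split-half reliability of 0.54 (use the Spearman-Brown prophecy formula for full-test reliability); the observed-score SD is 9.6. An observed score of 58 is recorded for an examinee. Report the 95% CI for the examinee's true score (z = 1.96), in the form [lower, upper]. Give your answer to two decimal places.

[47.72, 68.28]

Spearman-Brown: r = 2(0.54) / (1 + 0.54) = 1.080 / 1.540 ≈ 0.701
The standard error of measurement is 9.600*√(1 − 0.701) ≈ 9.600*0.547 ≈ 5.247.
1.96 * SEM ≈ 10.284
95% CI: 58 ± 10.284 = [47.716, 68.284]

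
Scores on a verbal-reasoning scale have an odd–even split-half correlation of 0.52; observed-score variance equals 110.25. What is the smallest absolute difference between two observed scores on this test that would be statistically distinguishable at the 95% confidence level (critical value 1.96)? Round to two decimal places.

SD = √110.25 = 10.500
Spearman-Brown: r = 2(0.52) / (1 + 0.52) = 1.040 / 1.520 ≈ 0.684
SEM = 10.500 × √(1 − 0.684) = 10.500 × √0.316 ≈ 10.500 × 0.562 ≈ 5.900
Standard error of the difference = 5.900·√2 ≈ 8.345
Smallest detectable difference = 1.96×8.345 ≈ 16.355

16.36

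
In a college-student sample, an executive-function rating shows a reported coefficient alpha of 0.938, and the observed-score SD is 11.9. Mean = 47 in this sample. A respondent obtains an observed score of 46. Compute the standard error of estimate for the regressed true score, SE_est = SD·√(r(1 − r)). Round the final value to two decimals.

2.87

SE_est = SD · √(r(1 − r)) = 11.900 · √0.058 ≈ 11.900 · 0.241 ≈ 2.870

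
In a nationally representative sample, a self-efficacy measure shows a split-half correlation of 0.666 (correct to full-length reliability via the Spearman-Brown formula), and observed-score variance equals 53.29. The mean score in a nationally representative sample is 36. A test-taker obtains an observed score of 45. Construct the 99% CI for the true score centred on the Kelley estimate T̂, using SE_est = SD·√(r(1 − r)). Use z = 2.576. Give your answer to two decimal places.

[35.67, 50.72]

SD = √53.29 ≈ 7.30000
r_full = 2·0.666 / (1 + 0.666) ≈ 0.79952
T̂ = r·X + (1 − r)·M = 0.79952*45 + 0.20048*36 ≈ 35.97839 + 7.21729 ≈ 43.19568
SE_est = 7.30000*√(0.79952*0.20048) ≈ 2.92263
CI = 43.19568 ± 2.576 * 2.92263 → [35.66699, 50.72436]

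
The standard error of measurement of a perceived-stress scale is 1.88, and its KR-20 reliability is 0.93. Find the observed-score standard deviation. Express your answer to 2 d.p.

SD = SEM / √(1 − r) = 1.88 / √0.0700 ≃ 1.88 / 0.2646 ≃ 7.1057

7.11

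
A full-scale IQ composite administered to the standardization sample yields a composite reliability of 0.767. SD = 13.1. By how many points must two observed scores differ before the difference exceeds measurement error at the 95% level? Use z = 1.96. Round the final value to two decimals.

17.53

SEM = 13.1000 × √(1 − 0.7670) = 13.1000 × √0.2330 ≈ 13.1000 × 0.4827 ≈ 6.3234
SE_diff = SEM × √2 ≈ 6.3234 × 1.4142 ≈ 8.9426
Smallest detectable difference = 1.96×8.9426 ≈ 17.5275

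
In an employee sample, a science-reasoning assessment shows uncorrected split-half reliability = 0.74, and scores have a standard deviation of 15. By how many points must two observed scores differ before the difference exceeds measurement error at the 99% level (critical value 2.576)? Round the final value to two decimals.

r_full = 2·0.74 / (1 + 0.74) ≈ 0.8506
SEM = 15.0000×√(1 − 0.8506) ≈ 5.7983
SE_diff = √2 × SEM ≈ 8.2001
Smallest detectable difference = 2.576×8.2001 ≈ 21.1234

21.12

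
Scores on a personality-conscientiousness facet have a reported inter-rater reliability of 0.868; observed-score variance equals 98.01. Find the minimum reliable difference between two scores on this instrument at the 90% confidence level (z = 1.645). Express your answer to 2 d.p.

SD = √98.01 = 9.90000
The standard error of measurement is 9.90000·√(1 − 0.86800) ≃ 9.90000·0.36332 ≃ 3.59685.
SE_diff = √2 · SEM ≃ 5.08671
Smallest detectable difference = 1.645·5.08671 ≃ 8.36764

8.37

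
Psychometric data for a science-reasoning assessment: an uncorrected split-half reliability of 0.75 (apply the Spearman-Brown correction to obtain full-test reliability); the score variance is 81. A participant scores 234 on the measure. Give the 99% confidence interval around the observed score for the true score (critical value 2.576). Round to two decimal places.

[225.24, 242.76]

SD = √81 = 9.000
r_full = 2·0.75 / (1 + 0.75) ≈ 0.857
The standard error of measurement is 9.000×√(1 − 0.857) ≈ 9.000×0.378 ≈ 3.402.
Margin = 2.576 × 3.402 ≈ 8.763
99% CI: 234 ± 8.763 = [225.237, 242.763]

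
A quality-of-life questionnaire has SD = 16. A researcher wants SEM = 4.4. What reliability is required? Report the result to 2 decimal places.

Required reliability = 1 − (SEM/SD)² = 1 − 0.0756 ≈ 0.9244

0.92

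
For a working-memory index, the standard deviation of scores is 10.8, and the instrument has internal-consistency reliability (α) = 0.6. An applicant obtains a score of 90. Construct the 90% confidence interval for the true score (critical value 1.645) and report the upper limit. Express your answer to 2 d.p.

SEM = 10.800×√(1 − 0.600) ≈ 6.831
Half-width = 1.645×6.831 ≈ 11.236
Upper bound: 90 + 11.236 = 101.236

101.24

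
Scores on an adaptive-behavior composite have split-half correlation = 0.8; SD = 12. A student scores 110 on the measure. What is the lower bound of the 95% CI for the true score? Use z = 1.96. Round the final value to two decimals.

Spearman-Brown: r = 2(0.8) / (1 + 0.8) = 1.6000 / 1.8000 ≈ 0.8889
SEM = 12.0000 * √(1 − 0.8889) = 12.0000 * √0.1111 ≈ 12.0000 * 0.3333 ≈ 4.0000
1.96 * SEM ≈ 7.8400
Lower bound: 110 − 7.8400 = 102.1600

102.16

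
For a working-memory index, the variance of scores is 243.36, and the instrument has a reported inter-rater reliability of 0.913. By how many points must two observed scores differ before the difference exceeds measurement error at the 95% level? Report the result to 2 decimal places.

σ = 243.36^(1/2) = 15.600
SEM = 15.600 * √(1 − 0.913) = 15.600 * √0.087 ≈ 15.600 * 0.295 ≈ 4.601
SE_diff = SEM * √2 ≈ 4.601 * 1.414 ≈ 6.507
Minimum reliable difference = 1.96 * SE_diff ≈ 1.96 * 6.507 ≈ 12.754

12.75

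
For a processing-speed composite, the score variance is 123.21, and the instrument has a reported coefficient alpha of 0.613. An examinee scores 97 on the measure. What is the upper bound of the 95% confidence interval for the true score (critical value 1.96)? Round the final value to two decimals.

σ = 123.21^(1/2) = 11.100
SEM = 11.100*√(1 − 0.613) ≈ 6.905
1.96 * SEM ≈ 13.534
Upper limit = 97 + 13.534 ≈ 110.534

110.53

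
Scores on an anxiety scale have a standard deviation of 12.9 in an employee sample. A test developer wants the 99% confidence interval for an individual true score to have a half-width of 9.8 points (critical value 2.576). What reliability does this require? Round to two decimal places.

0.91

SEM needed = half-width / z = 9.8/2.576 ≃ 3.8043
r = 1 − (3.8043/12.9)² ≃ 1 − 0.0870 ≃ 0.9130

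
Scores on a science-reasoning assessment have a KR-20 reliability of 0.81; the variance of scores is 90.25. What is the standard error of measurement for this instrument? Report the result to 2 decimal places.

4.14

SD = √90.25 ≃ 9.500
SEM = 9.500 * √(1 − 0.810) = 9.500 * √0.190 ≃ 9.500 * 0.436 ≃ 4.141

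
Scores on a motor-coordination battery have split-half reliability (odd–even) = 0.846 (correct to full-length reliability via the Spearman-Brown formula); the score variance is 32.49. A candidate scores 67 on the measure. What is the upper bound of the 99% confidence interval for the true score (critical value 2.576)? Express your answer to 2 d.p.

71.24

σ = 32.49^(1/2) = 5.70000
r_full = 2·0.846 / (1 + 0.846) ≈ 0.91658
SEM = 5.70000·√(1 − 0.91658) ≈ 1.64634
2.576 · SEM ≈ 4.24097
Upper bound: 67 + 4.24097 = 71.24097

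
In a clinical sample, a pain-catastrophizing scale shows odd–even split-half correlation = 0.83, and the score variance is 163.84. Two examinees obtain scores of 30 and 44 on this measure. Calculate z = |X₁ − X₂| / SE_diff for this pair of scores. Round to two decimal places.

SD = √163.84 ≈ 12.80000
Full-length reliability (Spearman-Brown) = 2(0.83)/(1+0.83) ≈ 0.90710
SEM = 12.80000 × √(1 − 0.90710) = 12.80000 × √0.09290 ≈ 12.80000 × 0.30479 ≈ 3.90130
Standard error of the difference = 3.90130·√2 ≈ 5.51727
z = |30 − 44| / 5.51727 = 14 / 5.51727 ≈ 2.53749

2.54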